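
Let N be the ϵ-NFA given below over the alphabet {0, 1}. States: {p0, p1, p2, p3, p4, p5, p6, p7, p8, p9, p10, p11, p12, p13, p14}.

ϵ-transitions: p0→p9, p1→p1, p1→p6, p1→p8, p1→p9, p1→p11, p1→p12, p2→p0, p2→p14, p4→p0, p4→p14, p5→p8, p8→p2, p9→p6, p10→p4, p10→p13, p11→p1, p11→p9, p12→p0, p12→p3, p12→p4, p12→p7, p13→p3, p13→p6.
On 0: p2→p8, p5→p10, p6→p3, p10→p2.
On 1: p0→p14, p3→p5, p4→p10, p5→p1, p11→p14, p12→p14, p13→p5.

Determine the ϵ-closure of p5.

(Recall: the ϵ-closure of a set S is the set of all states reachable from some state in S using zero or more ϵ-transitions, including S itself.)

Start with {p5}.
From p5 via ϵ: add p8.
From p8 via ϵ: add p2.
From p2 via ϵ: add p0, p14.
From p0 via ϵ: add p9.
From p9 via ϵ: add p6.
No new states can be added; the closed set is {p0, p2, p5, p6, p8, p9, p14}.

{p0, p2, p5, p6, p8, p9, p14}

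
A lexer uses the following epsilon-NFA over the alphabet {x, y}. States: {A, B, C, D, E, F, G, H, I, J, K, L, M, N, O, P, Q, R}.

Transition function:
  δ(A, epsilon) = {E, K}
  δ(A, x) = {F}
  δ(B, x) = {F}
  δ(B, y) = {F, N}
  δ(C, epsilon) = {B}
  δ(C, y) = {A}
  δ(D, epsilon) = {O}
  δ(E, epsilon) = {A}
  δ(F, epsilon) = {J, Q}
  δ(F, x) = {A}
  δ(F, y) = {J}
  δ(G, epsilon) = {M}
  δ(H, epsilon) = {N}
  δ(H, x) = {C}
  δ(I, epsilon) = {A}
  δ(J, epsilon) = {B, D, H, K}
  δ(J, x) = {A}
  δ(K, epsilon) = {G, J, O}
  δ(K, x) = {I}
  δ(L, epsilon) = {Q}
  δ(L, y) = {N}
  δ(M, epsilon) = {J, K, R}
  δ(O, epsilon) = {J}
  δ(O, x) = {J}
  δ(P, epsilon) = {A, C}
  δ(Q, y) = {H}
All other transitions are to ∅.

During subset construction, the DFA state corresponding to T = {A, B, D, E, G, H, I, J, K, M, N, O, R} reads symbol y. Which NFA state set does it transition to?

{B, D, F, G, H, J, K, M, N, O, Q, R}

B on y → {F, N}.
No y-transition from A, D, E, G, H, I, J, K, M, N, O, R.
Union after reading y: {F, N}.
Now take the epsilon-closure:
From F via epsilon: add J, Q.
From J via epsilon: add B, D, H, K.
From D via epsilon: add O.
From K via epsilon: add G.
From G via epsilon: add M.
From M via epsilon: add R.
No new states can be added; the closed set is {B, D, F, G, H, J, K, M, N, O, Q, R}.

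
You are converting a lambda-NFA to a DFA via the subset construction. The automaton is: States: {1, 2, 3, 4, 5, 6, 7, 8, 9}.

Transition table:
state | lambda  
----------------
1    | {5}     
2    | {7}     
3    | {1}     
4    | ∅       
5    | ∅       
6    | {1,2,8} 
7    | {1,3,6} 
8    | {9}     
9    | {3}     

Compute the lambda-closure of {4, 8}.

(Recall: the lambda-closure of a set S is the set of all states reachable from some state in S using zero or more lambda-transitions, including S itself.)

{1, 3, 4, 5, 8, 9}

Start with {4, 8}.
From 8 via lambda: add 9.
From 9 via lambda: add 3.
From 3 via lambda: add 1.
From 1 via lambda: add 5.
No new states can be added; the closed set is {1, 3, 4, 5, 8, 9}.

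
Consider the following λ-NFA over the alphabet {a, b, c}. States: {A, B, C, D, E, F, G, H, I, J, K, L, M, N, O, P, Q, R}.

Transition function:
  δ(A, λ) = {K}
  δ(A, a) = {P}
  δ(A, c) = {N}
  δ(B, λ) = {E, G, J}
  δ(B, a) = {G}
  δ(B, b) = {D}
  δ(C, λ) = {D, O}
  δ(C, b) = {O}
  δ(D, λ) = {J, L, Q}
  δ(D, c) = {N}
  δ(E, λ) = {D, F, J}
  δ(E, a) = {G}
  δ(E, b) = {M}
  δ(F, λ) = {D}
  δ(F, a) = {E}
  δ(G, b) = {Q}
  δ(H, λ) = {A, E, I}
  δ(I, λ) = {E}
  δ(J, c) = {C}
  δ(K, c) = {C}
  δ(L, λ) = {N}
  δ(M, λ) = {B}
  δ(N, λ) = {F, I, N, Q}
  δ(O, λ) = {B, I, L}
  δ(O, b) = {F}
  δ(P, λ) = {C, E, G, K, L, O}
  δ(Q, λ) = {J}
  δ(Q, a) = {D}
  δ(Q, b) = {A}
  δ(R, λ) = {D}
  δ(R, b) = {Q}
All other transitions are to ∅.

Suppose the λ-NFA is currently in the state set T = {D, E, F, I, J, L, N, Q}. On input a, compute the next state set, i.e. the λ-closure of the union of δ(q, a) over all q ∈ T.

E on a → {G}.
F on a → {E}.
Q on a → {D}.
No a-transition from D, I, J, L, N.
Union after reading a: {D, E, G}.
Now take the λ-closure:
From D via λ: add J, L, Q.
From E via λ: add F.
From L via λ: add N.
From N via λ: add I.
No new states can be added; the closed set is {D, E, F, G, I, J, L, N, Q}.

{D, E, F, G, I, J, L, N, Q}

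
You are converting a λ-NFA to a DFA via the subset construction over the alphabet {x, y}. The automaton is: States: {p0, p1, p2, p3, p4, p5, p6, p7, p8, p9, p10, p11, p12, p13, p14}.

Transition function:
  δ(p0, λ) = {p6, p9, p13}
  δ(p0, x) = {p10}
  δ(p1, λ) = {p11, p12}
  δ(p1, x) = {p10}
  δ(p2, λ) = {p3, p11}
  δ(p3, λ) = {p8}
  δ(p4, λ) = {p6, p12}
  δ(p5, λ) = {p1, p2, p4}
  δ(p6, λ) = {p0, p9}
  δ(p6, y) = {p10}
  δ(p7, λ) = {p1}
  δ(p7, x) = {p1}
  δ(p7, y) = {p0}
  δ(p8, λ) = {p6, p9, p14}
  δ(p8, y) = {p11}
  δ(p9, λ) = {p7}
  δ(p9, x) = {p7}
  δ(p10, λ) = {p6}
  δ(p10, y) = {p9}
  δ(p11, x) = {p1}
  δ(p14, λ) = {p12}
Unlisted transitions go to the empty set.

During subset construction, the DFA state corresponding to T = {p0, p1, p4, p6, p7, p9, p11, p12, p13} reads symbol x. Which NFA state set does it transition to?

p0 on x → {p10}.
p1 on x → {p10}.
p7 on x → {p1}.
p9 on x → {p7}.
p11 on x → {p1}.
No x-transition from p4, p6, p12, p13.
Union after reading x: {p1, p7, p10}.
Now take the λ-closure:
From p1 via λ: add p11, p12.
From p10 via λ: add p6.
From p6 via λ: add p0, p9.
From p0 via λ: add p13.
No new states can be added; the closed set is {p0, p1, p6, p7, p9, p10, p11, p12, p13}.

{p0, p1, p6, p7, p9, p10, p11, p12, p13}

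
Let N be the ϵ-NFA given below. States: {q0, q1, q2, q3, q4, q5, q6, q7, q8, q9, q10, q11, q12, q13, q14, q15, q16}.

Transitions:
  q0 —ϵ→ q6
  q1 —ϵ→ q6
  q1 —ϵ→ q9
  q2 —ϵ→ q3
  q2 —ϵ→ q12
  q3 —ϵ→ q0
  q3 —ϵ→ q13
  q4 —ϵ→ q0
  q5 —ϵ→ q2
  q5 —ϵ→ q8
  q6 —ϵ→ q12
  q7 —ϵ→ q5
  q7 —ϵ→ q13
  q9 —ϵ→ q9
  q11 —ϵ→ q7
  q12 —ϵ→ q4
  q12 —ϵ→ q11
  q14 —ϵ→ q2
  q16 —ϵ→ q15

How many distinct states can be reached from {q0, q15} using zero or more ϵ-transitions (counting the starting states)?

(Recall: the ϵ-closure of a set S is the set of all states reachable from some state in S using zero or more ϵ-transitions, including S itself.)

Start with {q0, q15}.
From q0 via ϵ: add q6.
From q6 via ϵ: add q12.
From q12 via ϵ: add q4, q11.
From q11 via ϵ: add q7.
From q7 via ϵ: add q5, q13.
From q5 via ϵ: add q2, q8.
From q2 via ϵ: add q3.
ϵ-closure = {q0, q2, q3, q4, q5, q6, q7, q8, q11, q12, q13, q15}, which has 12 states.

12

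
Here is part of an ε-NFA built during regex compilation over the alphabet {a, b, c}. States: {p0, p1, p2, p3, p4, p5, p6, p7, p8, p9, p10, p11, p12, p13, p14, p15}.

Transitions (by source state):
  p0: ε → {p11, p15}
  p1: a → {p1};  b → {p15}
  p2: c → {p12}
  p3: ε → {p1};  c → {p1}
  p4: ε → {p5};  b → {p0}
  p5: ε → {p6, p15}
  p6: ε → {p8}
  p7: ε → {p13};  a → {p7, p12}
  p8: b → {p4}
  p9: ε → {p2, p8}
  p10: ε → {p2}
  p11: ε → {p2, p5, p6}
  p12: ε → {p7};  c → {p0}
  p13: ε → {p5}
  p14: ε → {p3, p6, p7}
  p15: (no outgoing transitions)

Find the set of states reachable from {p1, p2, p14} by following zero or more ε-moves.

{p1, p2, p3, p5, p6, p7, p8, p13, p14, p15}

Start with {p1, p2, p14}.
From p14 via ε: add p3, p6, p7.
From p6 via ε: add p8.
From p7 via ε: add p13.
From p13 via ε: add p5.
From p5 via ε: add p15.
No new states can be added; the closed set is {p1, p2, p3, p5, p6, p7, p8, p13, p14, p15}.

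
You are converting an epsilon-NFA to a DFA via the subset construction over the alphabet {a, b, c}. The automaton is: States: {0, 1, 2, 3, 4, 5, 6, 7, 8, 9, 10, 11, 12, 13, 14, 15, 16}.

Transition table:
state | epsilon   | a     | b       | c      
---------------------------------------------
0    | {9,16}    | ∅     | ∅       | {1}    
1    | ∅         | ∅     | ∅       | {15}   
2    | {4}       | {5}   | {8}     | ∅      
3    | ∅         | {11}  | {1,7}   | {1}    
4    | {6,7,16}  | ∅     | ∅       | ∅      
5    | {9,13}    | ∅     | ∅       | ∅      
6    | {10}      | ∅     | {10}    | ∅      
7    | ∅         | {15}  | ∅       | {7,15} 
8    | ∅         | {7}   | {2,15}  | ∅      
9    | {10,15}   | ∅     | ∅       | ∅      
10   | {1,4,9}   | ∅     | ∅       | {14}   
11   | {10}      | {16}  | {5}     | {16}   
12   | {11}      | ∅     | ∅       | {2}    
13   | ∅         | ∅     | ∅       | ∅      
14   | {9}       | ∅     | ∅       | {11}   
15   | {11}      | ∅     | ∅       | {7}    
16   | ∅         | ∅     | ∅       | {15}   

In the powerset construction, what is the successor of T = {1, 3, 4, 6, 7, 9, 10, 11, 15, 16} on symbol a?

3 on a → {11}.
7 on a → {15}.
11 on a → {16}.
No a-transition from 1, 4, 6, 9, 10, 15, 16.
Union after reading a: {11, 15, 16}.
Now take the epsilon-closure:
From 11 via epsilon: add 10.
From 10 via epsilon: add 1, 4, 9.
From 4 via epsilon: add 6, 7.
No new states can be added; the closed set is {1, 4, 6, 7, 9, 10, 11, 15, 16}.

{1, 4, 6, 7, 9, 10, 11, 15, 16}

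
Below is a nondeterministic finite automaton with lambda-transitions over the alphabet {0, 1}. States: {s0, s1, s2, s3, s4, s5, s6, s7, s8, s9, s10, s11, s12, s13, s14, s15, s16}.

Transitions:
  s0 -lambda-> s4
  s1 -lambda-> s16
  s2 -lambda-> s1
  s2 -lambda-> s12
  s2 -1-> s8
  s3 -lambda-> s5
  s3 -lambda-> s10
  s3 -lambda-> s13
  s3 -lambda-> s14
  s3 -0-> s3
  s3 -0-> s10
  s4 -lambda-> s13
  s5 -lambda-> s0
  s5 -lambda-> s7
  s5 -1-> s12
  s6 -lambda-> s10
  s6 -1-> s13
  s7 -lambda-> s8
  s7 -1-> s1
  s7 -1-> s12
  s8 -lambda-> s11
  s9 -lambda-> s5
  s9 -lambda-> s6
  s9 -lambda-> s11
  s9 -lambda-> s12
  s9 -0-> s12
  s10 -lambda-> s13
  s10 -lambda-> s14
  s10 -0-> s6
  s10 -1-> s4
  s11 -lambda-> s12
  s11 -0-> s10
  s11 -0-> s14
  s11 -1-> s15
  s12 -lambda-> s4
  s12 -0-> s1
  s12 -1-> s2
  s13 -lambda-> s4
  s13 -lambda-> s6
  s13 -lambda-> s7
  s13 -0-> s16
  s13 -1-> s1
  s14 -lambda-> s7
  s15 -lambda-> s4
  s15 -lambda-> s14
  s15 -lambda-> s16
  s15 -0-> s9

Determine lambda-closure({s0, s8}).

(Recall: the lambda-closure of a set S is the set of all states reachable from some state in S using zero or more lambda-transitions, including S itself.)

{s0, s4, s6, s7, s8, s10, s11, s12, s13, s14}

Start with {s0, s8}.
From s0 via lambda: add s4.
From s8 via lambda: add s11.
From s4 via lambda: add s13.
From s11 via lambda: add s12.
From s13 via lambda: add s6, s7.
From s6 via lambda: add s10.
From s10 via lambda: add s14.
No new states can be added; the closed set is {s0, s4, s6, s7, s8, s10, s11, s12, s13, s14}.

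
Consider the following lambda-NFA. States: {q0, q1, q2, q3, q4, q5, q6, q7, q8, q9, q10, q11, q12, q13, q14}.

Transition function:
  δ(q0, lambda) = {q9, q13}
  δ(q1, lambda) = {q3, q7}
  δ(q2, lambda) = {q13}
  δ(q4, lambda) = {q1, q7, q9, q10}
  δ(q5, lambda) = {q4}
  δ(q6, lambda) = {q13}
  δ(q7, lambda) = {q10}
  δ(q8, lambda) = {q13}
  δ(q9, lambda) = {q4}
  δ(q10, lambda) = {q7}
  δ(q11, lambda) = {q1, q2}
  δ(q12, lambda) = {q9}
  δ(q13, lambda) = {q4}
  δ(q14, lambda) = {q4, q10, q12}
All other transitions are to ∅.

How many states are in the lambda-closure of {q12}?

Start with {q12}.
From q12 via lambda: add q9.
From q9 via lambda: add q4.
From q4 via lambda: add q1, q7, q10.
From q1 via lambda: add q3.
lambda-closure = {q1, q3, q4, q7, q9, q10, q12}, which has 7 states.

7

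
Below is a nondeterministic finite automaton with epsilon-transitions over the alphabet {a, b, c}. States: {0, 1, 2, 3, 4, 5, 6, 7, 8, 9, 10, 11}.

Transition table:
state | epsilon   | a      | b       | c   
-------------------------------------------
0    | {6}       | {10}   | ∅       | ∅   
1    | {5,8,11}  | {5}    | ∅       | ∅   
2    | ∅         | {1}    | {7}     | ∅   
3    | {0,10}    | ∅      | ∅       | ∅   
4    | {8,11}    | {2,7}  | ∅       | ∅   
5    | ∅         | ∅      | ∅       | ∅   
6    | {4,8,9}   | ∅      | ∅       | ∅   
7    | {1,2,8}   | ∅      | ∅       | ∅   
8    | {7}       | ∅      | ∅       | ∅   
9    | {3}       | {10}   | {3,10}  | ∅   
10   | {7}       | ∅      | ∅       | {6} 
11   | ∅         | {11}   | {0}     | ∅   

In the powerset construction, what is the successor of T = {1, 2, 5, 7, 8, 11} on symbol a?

{1, 2, 5, 7, 8, 11}

1 on a → {5}.
2 on a → {1}.
11 on a → {11}.
No a-transition from 5, 7, 8.
Union after reading a: {1, 5, 11}.
Now take the epsilon-closure:
From 1 via epsilon: add 8.
From 8 via epsilon: add 7.
From 7 via epsilon: add 2.
No new states can be added; the closed set is {1, 2, 5, 7, 8, 11}.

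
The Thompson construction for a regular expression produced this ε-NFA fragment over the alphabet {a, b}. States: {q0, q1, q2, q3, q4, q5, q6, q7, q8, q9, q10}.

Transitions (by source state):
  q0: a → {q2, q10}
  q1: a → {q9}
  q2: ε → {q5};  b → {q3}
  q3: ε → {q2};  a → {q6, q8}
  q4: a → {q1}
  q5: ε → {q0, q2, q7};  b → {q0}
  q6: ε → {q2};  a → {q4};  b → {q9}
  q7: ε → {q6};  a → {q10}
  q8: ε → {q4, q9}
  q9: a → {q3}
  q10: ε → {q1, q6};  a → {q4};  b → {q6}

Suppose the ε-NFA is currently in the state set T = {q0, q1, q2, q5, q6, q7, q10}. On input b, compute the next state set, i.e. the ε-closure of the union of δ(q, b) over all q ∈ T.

{q0, q2, q3, q5, q6, q7, q9}

q2 on b → {q3}.
q5 on b → {q0}.
q6 on b → {q9}.
q10 on b → {q6}.
No b-transition from q0, q1, q7.
Union after reading b: {q0, q3, q6, q9}.
Now take the ε-closure:
From q3 via ε: add q2.
From q2 via ε: add q5.
From q5 via ε: add q7.
No new states can be added; the closed set is {q0, q2, q3, q5, q6, q7, q9}.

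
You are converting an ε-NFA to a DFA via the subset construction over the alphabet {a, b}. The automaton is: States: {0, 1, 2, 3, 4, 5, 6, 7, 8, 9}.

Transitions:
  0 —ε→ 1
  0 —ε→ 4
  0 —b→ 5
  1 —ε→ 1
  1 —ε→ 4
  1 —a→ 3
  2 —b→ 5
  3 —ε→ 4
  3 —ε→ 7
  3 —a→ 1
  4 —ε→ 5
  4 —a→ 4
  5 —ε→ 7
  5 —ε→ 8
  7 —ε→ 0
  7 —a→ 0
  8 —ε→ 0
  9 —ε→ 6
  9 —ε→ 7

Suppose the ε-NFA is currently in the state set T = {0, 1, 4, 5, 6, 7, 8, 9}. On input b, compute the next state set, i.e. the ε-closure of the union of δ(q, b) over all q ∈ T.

0 on b → {5}.
No b-transition from 1, 4, 5, 6, 7, 8, 9.
Union after reading b: {5}.
Now take the ε-closure:
From 5 via ε: add 7, 8.
From 7 via ε: add 0.
From 0 via ε: add 1, 4.
No new states can be added; the closed set is {0, 1, 4, 5, 7, 8}.

{0, 1, 4, 5, 7, 8}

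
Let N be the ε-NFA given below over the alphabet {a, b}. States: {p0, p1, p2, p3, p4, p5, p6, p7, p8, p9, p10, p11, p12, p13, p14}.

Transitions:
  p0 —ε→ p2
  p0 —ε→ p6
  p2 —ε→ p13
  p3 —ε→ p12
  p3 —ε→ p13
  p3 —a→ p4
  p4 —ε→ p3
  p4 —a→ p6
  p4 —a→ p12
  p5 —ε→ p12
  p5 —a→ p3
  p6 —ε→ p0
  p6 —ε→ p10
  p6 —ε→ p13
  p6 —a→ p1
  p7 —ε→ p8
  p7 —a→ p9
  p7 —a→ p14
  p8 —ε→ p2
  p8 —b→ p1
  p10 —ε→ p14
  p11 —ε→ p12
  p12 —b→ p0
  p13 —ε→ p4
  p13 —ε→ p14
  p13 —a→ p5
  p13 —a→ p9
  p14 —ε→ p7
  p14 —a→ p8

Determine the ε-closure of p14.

Start with {p14}.
From p14 via ε: add p7.
From p7 via ε: add p8.
From p8 via ε: add p2.
From p2 via ε: add p13.
From p13 via ε: add p4.
From p4 via ε: add p3.
From p3 via ε: add p12.
No new states can be added; the closed set is {p2, p3, p4, p7, p8, p12, p13, p14}.

{p2, p3, p4, p7, p8, p12, p13, p14}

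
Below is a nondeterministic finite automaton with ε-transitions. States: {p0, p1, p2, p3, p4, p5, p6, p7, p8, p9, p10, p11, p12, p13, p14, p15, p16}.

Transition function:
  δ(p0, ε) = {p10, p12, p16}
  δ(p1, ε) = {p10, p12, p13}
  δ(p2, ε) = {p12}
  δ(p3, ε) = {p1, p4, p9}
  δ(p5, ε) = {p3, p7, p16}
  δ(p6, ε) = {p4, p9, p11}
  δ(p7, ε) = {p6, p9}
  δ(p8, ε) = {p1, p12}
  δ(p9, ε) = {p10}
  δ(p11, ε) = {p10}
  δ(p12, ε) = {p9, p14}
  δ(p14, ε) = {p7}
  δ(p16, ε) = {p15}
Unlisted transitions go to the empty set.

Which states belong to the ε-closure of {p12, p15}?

Start with {p12, p15}.
From p12 via ε: add p9, p14.
From p9 via ε: add p10.
From p14 via ε: add p7.
From p7 via ε: add p6.
From p6 via ε: add p4, p11.
No new states can be added; the closed set is {p4, p6, p7, p9, p10, p11, p12, p14, p15}.

{p4, p6, p7, p9, p10, p11, p12, p14, p15}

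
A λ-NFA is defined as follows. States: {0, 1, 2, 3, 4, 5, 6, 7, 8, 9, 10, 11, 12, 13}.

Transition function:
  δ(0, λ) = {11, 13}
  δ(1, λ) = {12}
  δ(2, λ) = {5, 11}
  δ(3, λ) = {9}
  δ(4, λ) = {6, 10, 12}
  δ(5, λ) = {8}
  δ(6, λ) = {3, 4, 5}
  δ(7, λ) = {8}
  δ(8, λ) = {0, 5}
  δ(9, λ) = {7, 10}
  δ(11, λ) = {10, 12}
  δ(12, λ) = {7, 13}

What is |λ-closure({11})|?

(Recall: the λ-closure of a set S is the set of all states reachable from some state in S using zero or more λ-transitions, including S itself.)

Start with {11}.
From 11 via λ: add 10, 12.
From 12 via λ: add 7, 13.
From 7 via λ: add 8.
From 8 via λ: add 0, 5.
λ-closure = {0, 5, 7, 8, 10, 11, 12, 13}, which has 8 states.

8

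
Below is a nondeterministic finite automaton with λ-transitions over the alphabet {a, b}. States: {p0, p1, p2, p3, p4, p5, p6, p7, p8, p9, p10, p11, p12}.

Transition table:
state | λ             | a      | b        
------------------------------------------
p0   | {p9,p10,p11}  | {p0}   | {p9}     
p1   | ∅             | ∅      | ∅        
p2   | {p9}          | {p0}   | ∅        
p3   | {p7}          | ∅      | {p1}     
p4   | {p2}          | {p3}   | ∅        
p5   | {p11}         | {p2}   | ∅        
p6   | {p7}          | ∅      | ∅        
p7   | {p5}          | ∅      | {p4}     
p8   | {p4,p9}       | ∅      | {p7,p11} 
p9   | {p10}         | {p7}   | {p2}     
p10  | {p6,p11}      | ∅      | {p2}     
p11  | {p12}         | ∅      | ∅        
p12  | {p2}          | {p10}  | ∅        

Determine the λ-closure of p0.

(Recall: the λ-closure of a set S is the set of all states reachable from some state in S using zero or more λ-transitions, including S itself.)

{p0, p2, p5, p6, p7, p9, p10, p11, p12}

Start with {p0}.
From p0 via λ: add p9, p10, p11.
From p10 via λ: add p6.
From p11 via λ: add p12.
From p6 via λ: add p7.
From p12 via λ: add p2.
From p7 via λ: add p5.
No new states can be added; the closed set is {p0, p2, p5, p6, p7, p9, p10, p11, p12}.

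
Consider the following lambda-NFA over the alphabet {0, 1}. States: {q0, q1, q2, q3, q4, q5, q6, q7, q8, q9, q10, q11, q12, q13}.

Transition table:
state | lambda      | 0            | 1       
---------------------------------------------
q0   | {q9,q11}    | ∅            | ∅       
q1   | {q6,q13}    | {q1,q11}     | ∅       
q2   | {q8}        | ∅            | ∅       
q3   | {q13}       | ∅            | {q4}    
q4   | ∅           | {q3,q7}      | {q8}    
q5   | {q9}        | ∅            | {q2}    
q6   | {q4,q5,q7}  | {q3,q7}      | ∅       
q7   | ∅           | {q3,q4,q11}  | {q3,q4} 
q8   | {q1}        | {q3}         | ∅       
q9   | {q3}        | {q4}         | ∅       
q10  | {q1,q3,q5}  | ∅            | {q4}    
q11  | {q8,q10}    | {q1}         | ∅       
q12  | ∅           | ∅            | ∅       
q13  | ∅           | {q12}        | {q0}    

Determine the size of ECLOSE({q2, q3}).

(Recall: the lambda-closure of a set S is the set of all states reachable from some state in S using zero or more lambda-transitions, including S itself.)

Start with {q2, q3}.
From q2 via lambda: add q8.
From q3 via lambda: add q13.
From q8 via lambda: add q1.
From q1 via lambda: add q6.
From q6 via lambda: add q4, q5, q7.
From q5 via lambda: add q9.
lambda-closure = {q1, q2, q3, q4, q5, q6, q7, q8, q9, q13}, which has 10 states.

10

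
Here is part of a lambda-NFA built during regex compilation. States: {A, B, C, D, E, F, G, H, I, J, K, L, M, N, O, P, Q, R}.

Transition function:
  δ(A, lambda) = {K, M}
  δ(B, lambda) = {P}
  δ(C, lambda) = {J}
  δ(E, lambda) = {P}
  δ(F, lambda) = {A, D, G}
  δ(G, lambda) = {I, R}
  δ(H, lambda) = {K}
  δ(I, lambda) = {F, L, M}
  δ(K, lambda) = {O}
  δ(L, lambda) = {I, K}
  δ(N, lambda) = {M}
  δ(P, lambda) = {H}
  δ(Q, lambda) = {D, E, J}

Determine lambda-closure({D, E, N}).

Start with {D, E, N}.
From E via lambda: add P.
From N via lambda: add M.
From P via lambda: add H.
From H via lambda: add K.
From K via lambda: add O.
No new states can be added; the closed set is {D, E, H, K, M, N, O, P}.

{D, E, H, K, M, N, O, P}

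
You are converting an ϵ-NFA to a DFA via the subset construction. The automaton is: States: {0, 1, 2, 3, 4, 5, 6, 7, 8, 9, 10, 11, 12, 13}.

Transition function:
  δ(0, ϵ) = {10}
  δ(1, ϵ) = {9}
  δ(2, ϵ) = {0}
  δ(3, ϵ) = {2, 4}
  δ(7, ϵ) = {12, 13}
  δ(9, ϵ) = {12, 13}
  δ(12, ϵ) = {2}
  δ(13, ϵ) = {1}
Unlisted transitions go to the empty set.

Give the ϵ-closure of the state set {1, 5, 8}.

Start with {1, 5, 8}.
From 1 via ϵ: add 9.
From 9 via ϵ: add 12, 13.
From 12 via ϵ: add 2.
From 2 via ϵ: add 0.
From 0 via ϵ: add 10.
No new states can be added; the closed set is {0, 1, 2, 5, 8, 9, 10, 12, 13}.

{0, 1, 2, 5, 8, 9, 10, 12, 13}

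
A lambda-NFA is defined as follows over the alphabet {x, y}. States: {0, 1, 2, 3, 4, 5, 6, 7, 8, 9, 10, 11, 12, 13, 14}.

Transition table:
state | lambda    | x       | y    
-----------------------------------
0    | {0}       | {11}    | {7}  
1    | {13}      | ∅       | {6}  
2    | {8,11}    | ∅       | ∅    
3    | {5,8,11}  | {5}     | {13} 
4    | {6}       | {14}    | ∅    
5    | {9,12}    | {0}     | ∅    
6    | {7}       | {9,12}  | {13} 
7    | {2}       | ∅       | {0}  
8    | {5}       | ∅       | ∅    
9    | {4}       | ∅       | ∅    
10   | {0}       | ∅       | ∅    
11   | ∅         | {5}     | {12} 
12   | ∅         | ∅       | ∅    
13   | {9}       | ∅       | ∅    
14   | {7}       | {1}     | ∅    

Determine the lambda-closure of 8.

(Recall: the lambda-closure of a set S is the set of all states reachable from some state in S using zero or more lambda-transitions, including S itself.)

Start with {8}.
From 8 via lambda: add 5.
From 5 via lambda: add 9, 12.
From 9 via lambda: add 4.
From 4 via lambda: add 6.
From 6 via lambda: add 7.
From 7 via lambda: add 2.
From 2 via lambda: add 11.
No new states can be added; the closed set is {2, 4, 5, 6, 7, 8, 9, 11, 12}.

{2, 4, 5, 6, 7, 8, 9, 11, 12}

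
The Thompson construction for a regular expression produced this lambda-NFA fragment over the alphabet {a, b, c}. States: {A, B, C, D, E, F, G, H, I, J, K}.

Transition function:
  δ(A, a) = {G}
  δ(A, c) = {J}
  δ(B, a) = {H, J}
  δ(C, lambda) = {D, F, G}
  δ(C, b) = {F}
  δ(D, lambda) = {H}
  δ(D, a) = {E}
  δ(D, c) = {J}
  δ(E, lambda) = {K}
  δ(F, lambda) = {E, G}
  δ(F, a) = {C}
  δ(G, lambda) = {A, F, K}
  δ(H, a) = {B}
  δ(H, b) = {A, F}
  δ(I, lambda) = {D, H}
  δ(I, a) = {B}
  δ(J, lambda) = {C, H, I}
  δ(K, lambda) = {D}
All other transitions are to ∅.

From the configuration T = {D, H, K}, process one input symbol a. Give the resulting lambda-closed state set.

{B, D, E, H, K}

D on a → {E}.
H on a → {B}.
No a-transition from K.
Union after reading a: {B, E}.
Now take the lambda-closure:
From E via lambda: add K.
From K via lambda: add D.
From D via lambda: add H.
No new states can be added; the closed set is {B, D, E, H, K}.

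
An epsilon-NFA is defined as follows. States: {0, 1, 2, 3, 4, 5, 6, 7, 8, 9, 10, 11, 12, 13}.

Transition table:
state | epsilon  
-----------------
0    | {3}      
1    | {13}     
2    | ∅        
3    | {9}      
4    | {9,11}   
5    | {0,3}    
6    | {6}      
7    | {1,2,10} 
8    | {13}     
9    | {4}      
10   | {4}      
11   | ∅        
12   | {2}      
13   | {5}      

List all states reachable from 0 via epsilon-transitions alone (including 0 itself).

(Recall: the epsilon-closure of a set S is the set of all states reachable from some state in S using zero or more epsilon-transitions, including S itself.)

{0, 3, 4, 9, 11}

Start with {0}.
From 0 via epsilon: add 3.
From 3 via epsilon: add 9.
From 9 via epsilon: add 4.
From 4 via epsilon: add 11.
No new states can be added; the closed set is {0, 3, 4, 9, 11}.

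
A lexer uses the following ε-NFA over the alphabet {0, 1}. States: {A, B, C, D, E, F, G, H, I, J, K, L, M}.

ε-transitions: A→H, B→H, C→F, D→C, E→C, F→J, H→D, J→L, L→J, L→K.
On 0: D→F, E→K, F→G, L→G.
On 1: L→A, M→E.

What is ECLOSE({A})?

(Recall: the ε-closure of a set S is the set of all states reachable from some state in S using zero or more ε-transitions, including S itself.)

{A, C, D, F, H, J, K, L}

Start with {A}.
From A via ε: add H.
From H via ε: add D.
From D via ε: add C.
From C via ε: add F.
From F via ε: add J.
From J via ε: add L.
From L via ε: add K.
No new states can be added; the closed set is {A, C, D, F, H, J, K, L}.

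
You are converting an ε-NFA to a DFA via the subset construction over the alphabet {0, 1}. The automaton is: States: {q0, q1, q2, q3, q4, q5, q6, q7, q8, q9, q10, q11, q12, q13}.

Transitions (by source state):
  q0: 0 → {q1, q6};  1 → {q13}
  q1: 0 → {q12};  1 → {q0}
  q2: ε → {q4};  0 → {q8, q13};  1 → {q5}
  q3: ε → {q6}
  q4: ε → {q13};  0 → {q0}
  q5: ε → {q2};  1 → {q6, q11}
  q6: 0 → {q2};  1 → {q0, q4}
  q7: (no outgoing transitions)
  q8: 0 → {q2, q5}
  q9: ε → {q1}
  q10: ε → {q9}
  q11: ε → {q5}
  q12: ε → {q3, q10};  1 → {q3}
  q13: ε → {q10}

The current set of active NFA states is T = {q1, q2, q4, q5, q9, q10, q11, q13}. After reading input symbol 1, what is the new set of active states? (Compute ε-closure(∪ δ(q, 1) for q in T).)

{q0, q1, q2, q4, q5, q6, q9, q10, q11, q13}

q1 on 1 → {q0}.
q2 on 1 → {q5}.
q5 on 1 → {q6, q11}.
No 1-transition from q4, q9, q10, q11, q13.
Union after reading 1: {q0, q5, q6, q11}.
Now take the ε-closure:
From q5 via ε: add q2.
From q2 via ε: add q4.
From q4 via ε: add q13.
From q13 via ε: add q10.
From q10 via ε: add q9.
From q9 via ε: add q1.
No new states can be added; the closed set is {q0, q1, q2, q4, q5, q6, q9, q10, q11, q13}.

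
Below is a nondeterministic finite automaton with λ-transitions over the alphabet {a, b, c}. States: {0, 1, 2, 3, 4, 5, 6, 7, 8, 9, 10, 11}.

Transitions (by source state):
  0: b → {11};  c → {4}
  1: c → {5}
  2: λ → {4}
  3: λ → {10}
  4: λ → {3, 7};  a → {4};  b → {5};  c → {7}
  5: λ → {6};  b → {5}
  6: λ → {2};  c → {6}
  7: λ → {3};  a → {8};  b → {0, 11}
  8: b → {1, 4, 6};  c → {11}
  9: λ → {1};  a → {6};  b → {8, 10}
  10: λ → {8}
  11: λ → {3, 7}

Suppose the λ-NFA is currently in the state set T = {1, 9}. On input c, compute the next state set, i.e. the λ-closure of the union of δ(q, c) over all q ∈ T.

{2, 3, 4, 5, 6, 7, 8, 10}

1 on c → {5}.
No c-transition from 9.
Union after reading c: {5}.
Now take the λ-closure:
From 5 via λ: add 6.
From 6 via λ: add 2.
From 2 via λ: add 4.
From 4 via λ: add 3, 7.
From 3 via λ: add 10.
From 10 via λ: add 8.
No new states can be added; the closed set is {2, 3, 4, 5, 6, 7, 8, 10}.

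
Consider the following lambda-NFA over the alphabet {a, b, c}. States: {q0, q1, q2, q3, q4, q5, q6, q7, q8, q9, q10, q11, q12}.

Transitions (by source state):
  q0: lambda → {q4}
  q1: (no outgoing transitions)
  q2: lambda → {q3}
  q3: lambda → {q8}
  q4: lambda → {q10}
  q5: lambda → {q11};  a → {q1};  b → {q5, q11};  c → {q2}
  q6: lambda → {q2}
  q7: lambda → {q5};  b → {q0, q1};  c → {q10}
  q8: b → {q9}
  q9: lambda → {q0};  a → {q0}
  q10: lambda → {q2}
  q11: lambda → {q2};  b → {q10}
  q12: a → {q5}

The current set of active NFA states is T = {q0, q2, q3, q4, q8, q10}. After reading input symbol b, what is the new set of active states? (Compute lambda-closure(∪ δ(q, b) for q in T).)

q8 on b → {q9}.
No b-transition from q0, q2, q3, q4, q10.
Union after reading b: {q9}.
Now take the lambda-closure:
From q9 via lambda: add q0.
From q0 via lambda: add q4.
From q4 via lambda: add q10.
From q10 via lambda: add q2.
From q2 via lambda: add q3.
From q3 via lambda: add q8.
No new states can be added; the closed set is {q0, q2, q3, q4, q8, q9, q10}.

{q0, q2, q3, q4, q8, q9, q10}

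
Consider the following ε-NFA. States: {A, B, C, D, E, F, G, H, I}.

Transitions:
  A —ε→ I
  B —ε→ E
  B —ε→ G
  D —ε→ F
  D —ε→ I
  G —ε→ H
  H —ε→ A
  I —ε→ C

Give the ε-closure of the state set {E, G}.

{A, C, E, G, H, I}

Start with {E, G}.
From G via ε: add H.
From H via ε: add A.
From A via ε: add I.
From I via ε: add C.
No new states can be added; the closed set is {A, C, E, G, H, I}.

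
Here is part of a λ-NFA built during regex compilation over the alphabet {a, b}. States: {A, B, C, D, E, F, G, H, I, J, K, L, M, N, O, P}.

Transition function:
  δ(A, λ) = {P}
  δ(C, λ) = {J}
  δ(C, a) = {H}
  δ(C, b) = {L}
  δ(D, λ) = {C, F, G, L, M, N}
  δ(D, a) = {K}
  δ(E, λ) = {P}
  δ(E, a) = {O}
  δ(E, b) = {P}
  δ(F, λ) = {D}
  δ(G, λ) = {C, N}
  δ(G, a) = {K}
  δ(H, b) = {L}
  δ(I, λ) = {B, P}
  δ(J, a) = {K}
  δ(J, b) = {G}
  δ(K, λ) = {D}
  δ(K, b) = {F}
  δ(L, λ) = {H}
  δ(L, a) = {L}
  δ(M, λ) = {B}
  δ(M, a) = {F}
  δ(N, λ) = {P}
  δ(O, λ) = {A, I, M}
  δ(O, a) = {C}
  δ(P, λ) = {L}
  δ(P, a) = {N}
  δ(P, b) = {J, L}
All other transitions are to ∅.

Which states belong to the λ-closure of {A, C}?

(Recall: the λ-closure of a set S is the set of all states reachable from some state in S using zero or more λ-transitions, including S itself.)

{A, C, H, J, L, P}

Start with {A, C}.
From A via λ: add P.
From C via λ: add J.
From P via λ: add L.
From L via λ: add H.
No new states can be added; the closed set is {A, C, H, J, L, P}.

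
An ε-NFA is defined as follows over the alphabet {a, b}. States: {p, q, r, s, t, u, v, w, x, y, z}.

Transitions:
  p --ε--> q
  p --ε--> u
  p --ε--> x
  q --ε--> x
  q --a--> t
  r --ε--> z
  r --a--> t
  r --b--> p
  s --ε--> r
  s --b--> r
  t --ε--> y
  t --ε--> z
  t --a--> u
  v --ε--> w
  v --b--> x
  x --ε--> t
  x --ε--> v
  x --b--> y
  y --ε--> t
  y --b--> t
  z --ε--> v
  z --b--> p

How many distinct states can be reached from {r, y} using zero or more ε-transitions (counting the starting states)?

Start with {r, y}.
From r via ε: add z.
From y via ε: add t.
From z via ε: add v.
From v via ε: add w.
ε-closure = {r, t, v, w, y, z}, which has 6 states.

6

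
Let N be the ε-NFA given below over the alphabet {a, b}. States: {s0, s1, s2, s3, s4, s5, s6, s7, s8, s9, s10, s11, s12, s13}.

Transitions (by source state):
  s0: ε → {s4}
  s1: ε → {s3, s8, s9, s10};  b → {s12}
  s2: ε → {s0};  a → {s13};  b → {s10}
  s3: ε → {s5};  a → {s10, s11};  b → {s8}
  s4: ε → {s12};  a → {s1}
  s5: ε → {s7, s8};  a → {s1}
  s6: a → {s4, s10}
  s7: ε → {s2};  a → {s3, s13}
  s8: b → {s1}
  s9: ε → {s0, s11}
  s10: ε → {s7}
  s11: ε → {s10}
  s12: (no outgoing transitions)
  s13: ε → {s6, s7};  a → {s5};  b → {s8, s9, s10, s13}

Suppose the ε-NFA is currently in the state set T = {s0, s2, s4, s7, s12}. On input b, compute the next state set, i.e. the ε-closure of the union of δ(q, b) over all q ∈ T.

s2 on b → {s10}.
No b-transition from s0, s4, s7, s12.
Union after reading b: {s10}.
Now take the ε-closure:
From s10 via ε: add s7.
From s7 via ε: add s2.
From s2 via ε: add s0.
From s0 via ε: add s4.
From s4 via ε: add s12.
No new states can be added; the closed set is {s0, s2, s4, s7, s10, s12}.

{s0, s2, s4, s7, s10, s12}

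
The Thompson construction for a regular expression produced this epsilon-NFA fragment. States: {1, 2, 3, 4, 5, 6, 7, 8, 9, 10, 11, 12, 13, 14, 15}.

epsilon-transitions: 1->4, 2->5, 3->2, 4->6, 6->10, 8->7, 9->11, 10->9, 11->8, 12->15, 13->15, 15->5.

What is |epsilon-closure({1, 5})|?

Start with {1, 5}.
From 1 via epsilon: add 4.
From 4 via epsilon: add 6.
From 6 via epsilon: add 10.
From 10 via epsilon: add 9.
From 9 via epsilon: add 11.
From 11 via epsilon: add 8.
From 8 via epsilon: add 7.
epsilon-closure = {1, 4, 5, 6, 7, 8, 9, 10, 11}, which has 9 states.

9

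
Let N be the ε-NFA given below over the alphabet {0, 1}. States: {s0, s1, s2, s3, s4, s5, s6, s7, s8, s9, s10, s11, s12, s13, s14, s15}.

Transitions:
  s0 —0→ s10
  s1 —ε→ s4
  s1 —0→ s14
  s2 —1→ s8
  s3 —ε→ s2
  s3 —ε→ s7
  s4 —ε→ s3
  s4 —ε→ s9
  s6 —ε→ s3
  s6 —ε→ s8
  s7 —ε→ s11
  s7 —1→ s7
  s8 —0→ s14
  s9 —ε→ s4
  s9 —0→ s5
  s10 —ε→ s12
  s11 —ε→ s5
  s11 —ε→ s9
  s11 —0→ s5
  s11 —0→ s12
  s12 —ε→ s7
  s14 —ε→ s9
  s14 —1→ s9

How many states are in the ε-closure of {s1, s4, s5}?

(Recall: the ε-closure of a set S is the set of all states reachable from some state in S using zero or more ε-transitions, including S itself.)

8

Start with {s1, s4, s5}.
From s4 via ε: add s3, s9.
From s3 via ε: add s2, s7.
From s7 via ε: add s11.
ε-closure = {s1, s2, s3, s4, s5, s7, s9, s11}, which has 8 states.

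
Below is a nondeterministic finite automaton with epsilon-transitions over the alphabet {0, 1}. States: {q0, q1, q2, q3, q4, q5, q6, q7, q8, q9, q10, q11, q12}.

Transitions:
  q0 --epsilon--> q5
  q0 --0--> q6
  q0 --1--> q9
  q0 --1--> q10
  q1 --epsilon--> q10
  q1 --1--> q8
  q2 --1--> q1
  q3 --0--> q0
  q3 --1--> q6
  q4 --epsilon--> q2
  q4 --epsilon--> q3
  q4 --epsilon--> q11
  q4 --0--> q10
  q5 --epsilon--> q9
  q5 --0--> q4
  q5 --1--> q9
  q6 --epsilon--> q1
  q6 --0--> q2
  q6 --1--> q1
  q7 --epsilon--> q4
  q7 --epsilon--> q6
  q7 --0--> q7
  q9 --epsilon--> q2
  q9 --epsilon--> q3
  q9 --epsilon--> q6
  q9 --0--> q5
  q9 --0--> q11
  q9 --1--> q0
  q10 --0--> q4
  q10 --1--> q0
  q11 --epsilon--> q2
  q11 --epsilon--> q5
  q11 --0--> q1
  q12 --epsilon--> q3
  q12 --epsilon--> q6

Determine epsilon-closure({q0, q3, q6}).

Start with {q0, q3, q6}.
From q0 via epsilon: add q5.
From q6 via epsilon: add q1.
From q1 via epsilon: add q10.
From q5 via epsilon: add q9.
From q9 via epsilon: add q2.
No new states can be added; the closed set is {q0, q1, q2, q3, q5, q6, q9, q10}.

{q0, q1, q2, q3, q5, q6, q9, q10}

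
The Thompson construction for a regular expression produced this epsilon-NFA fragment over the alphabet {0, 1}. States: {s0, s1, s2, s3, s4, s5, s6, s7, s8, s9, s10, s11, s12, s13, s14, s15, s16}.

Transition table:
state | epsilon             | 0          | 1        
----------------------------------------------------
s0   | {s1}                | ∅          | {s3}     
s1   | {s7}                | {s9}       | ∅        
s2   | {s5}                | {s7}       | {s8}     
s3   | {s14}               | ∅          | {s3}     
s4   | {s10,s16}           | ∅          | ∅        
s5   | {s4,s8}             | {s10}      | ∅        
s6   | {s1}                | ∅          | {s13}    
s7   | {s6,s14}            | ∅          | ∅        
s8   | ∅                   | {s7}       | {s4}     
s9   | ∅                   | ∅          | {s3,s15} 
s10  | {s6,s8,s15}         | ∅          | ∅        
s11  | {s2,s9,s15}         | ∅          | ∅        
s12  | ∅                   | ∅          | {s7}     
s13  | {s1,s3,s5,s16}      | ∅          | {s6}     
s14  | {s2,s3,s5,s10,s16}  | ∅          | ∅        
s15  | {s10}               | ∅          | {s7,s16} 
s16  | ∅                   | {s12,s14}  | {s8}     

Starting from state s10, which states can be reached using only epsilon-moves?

Start with {s10}.
From s10 via epsilon: add s6, s8, s15.
From s6 via epsilon: add s1.
From s1 via epsilon: add s7.
From s7 via epsilon: add s14.
From s14 via epsilon: add s2, s3, s5, s16.
From s5 via epsilon: add s4.
No new states can be added; the closed set is {s1, s2, s3, s4, s5, s6, s7, s8, s10, s14, s15, s16}.

{s1, s2, s3, s4, s5, s6, s7, s8, s10, s14, s15, s16}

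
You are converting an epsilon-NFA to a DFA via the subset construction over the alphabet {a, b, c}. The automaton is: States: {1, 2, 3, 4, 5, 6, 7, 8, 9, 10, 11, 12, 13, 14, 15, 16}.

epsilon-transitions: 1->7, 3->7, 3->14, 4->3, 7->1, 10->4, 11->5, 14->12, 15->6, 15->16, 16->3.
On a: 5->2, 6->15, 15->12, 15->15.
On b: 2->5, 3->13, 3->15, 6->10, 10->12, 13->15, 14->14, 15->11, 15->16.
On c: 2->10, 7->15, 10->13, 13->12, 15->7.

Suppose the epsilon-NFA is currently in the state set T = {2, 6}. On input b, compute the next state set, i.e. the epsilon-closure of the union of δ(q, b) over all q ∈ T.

{1, 3, 4, 5, 7, 10, 12, 14}

2 on b → {5}.
6 on b → {10}.
Union after reading b: {5, 10}.
Now take the epsilon-closure:
From 10 via epsilon: add 4.
From 4 via epsilon: add 3.
From 3 via epsilon: add 7, 14.
From 7 via epsilon: add 1.
From 14 via epsilon: add 12.
No new states can be added; the closed set is {1, 3, 4, 5, 7, 10, 12, 14}.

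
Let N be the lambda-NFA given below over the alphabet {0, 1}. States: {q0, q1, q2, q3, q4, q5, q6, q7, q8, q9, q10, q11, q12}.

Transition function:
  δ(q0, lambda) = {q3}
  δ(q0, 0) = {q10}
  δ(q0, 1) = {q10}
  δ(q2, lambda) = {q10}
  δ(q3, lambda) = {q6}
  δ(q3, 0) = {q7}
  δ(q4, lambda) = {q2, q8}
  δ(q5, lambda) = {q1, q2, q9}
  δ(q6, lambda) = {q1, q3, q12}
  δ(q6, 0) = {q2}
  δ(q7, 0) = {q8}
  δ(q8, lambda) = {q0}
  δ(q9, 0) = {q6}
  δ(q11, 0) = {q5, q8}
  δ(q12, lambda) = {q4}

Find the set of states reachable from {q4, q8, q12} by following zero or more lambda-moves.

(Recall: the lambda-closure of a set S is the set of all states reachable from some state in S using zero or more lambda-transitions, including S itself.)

{q0, q1, q2, q3, q4, q6, q8, q10, q12}

Start with {q4, q8, q12}.
From q4 via lambda: add q2.
From q8 via lambda: add q0.
From q0 via lambda: add q3.
From q2 via lambda: add q10.
From q3 via lambda: add q6.
From q6 via lambda: add q1.
No new states can be added; the closed set is {q0, q1, q2, q3, q4, q6, q8, q10, q12}.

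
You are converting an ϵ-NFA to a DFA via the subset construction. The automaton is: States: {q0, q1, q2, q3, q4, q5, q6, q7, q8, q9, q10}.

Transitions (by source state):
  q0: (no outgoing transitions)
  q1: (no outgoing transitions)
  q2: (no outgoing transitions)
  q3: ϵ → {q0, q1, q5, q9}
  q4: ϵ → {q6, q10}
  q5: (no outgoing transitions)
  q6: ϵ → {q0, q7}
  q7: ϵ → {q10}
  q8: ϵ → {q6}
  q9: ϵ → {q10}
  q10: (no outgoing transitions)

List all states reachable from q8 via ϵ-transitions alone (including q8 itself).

{q0, q6, q7, q8, q10}

Start with {q8}.
From q8 via ϵ: add q6.
From q6 via ϵ: add q0, q7.
From q7 via ϵ: add q10.
No new states can be added; the closed set is {q0, q6, q7, q8, q10}.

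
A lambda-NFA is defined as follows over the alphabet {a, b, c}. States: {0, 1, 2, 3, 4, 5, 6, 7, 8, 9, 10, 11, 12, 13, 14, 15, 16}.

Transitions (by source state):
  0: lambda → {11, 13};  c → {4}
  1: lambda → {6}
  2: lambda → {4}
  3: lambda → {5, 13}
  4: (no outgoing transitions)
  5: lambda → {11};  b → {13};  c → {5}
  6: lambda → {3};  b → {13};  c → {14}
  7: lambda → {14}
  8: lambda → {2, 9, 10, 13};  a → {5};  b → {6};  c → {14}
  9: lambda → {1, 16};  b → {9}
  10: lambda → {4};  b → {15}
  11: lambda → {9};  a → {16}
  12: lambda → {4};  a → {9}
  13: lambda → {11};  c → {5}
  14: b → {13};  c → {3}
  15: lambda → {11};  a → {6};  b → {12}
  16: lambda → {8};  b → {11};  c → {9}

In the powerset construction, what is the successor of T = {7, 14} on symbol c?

14 on c → {3}.
No c-transition from 7.
Union after reading c: {3}.
Now take the lambda-closure:
From 3 via lambda: add 5, 13.
From 5 via lambda: add 11.
From 11 via lambda: add 9.
From 9 via lambda: add 1, 16.
From 1 via lambda: add 6.
From 16 via lambda: add 8.
From 8 via lambda: add 2, 10.
From 2 via lambda: add 4.
No new states can be added; the closed set is {1, 2, 3, 4, 5, 6, 8, 9, 10, 11, 13, 16}.

{1, 2, 3, 4, 5, 6, 8, 9, 10, 11, 13, 16}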